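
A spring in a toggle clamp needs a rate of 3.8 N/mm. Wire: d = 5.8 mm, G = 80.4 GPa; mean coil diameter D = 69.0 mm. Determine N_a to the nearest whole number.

N_a = Gd⁴/(8D³k) = (80.4×10³ × 5.8⁴)/(8 × 69.0³ × 3.8)
    = 9.09846e+07 / 9.98667e+06 = 9.111 → 9 coils

9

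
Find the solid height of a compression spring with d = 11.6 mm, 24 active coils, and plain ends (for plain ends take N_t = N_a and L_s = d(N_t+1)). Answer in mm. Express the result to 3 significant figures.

290 mm

plain ends: N_t = N_a = 24
L_s = d·(N_t+1) = 11.6 × 25 = 290 mm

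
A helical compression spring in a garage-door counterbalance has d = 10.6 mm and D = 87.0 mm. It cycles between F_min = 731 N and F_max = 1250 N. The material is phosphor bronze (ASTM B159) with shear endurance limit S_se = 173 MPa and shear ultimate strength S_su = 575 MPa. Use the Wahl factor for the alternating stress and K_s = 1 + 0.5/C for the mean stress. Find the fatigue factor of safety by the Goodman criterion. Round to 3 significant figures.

1.49

C = D/d = 87.0/10.6 = 8.2075; K_W = (4C−1)/(4C−4)+0.615/C = 1.1790; K_s = 1+0.5/C = 1.0609
F_a = (F_max−F_min)/2 = 259.5 N; F_m = (F_max+F_min)/2 = 990.5 N
τ_a = K_W·8F_aD/(πd³) = 1.1790 × 48.27 = 56.91 MPa
τ_m = K_s·8F_mD/(πd³) = 1.0609 × 184.25 = 195.47 MPa
Goodman: 1/n_f = τ_a/S_se + τ_m/S_su = 56.91/173 + 195.47/575 = 0.32896 + 0.33995 = 0.66891
n_f = 1/0.66891 = 1.495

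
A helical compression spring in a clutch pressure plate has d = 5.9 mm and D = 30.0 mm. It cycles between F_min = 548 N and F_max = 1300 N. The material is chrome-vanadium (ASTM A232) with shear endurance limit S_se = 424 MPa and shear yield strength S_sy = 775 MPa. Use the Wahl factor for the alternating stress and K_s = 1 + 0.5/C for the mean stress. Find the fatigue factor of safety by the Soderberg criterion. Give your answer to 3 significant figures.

C = D/d = 30.0/5.9 = 5.0847; K_W = (4C−1)/(4C−4)+0.615/C = 1.3046; K_s = 1+0.5/C = 1.0983
F_a = (F_max−F_min)/2 = 376 N; F_m = (F_max+F_min)/2 = 924 N
τ_a = K_W·8F_aD/(πd³) = 1.3046 × 139.86 = 182.46 MPa
τ_m = K_s·8F_mD/(πd³) = 1.0983 × 343.7 = 377.5 MPa
Soderberg: 1/n_f = τ_a/S_se + τ_m/S_sy = 182.46/424 + 377.5/775 = 0.43032 + 0.48709 = 0.91741
n_f = 1/0.91741 = 1.09

1.09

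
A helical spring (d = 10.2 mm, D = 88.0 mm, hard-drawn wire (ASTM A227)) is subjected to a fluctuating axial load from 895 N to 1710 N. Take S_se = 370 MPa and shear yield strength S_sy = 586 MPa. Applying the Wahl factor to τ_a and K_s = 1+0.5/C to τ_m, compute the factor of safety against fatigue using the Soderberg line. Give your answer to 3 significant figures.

C = D/d = 88.0/10.2 = 8.6275; K_W = (4C−1)/(4C−4)+0.615/C = 1.1696; K_s = 1+0.5/C = 1.0580
F_a = (F_max−F_min)/2 = 407.5 N; F_m = (F_max+F_min)/2 = 1302.5 N
τ_a = K_W·8F_aD/(πd³) = 1.1696 × 86.05 = 100.64 MPa
τ_m = K_s·8F_mD/(πd³) = 1.0580 × 275.04 = 290.98 MPa
Soderberg: 1/n_f = τ_a/S_se + τ_m/S_sy = 100.64/370 + 290.98/586 = 0.27201 + 0.49656 = 0.76857
n_f = 1/0.76857 = 1.301

1.30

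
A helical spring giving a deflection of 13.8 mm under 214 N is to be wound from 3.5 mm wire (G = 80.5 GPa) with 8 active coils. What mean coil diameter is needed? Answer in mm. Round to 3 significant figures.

23.0 mm

Required rate k = F/δ = 214/13.8 = 15.507 N/mm
D = (Gd⁴/(8N_a·k))^(1/3) = (80.5×10³·3.5⁴/(8·8·15.507))^(1/3)
  = (12171.8)^(1/3) = 23.0030 mm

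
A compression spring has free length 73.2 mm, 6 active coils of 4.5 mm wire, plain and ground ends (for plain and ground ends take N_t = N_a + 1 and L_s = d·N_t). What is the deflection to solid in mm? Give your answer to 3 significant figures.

41.7 mm

N_t = 7; L_s = 4.5·7 = 31.5 mm
δ_solid = L₀ − L_s = 73.2 − 31.5 = 41.7 mm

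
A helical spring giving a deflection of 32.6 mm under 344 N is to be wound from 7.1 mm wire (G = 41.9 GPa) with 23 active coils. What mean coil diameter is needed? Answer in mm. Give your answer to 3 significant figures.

38.0 mm

Required rate k = F/δ = 344/32.6 = 10.552 N/mm
D = (Gd⁴/(8N_a·k))^(1/3) = (41.9×10³·7.1⁴/(8·23·10.552))^(1/3)
  = (54838.9)^(1/3) = 37.9924 mm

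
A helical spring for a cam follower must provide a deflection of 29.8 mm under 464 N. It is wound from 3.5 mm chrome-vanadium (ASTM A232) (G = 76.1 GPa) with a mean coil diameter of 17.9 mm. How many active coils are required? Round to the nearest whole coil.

Required rate k = F/δ = 464/29.8 = 15.57 N/mm
N_a = Gd⁴/(8D³k) = (76.1×10³ × 3.5⁴)/(8 × 17.9³ × 15.57)
    = 1.14198e+07 / 714415 = 15.98 → 16 coils

16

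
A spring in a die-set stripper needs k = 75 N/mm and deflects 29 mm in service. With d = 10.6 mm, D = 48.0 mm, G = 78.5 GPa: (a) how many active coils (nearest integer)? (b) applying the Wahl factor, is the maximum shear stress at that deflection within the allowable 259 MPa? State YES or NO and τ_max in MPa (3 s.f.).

(a) 15 coils; (b) NO, τ_max = 300 MPa

N_a = Gd⁴/(8D³k) = (78.5×10³)(10.6⁴)/(8·48.0³·75) = 14.94 → N_a = 15
Actual rate k = Gd⁴/(8D³·15) = 74.677 N/mm
Working load F = kδ = 74.677·29 = 2165.6 N
C = 48.0/10.6 = 4.5283; K_W = (4C−1)/(4C−4)+0.615/C = 1.3484
τ_max = K_W·8FD/(πd³) = 1.3484·222.25 = 299.68 MPa
τ_max > 259 MPa → exceeds allowable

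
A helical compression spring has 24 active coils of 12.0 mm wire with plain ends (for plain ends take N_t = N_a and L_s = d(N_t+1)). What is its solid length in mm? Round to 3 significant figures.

plain ends: N_t = N_a = 24
L_s = d·(N_t+1) = 12.0 × 25 = 300 mm

300 mm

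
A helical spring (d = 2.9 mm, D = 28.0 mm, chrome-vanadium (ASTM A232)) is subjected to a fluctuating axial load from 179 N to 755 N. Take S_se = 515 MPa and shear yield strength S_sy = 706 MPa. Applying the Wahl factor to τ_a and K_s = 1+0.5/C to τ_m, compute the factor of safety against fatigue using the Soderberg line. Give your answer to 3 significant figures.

0.255

C = D/d = 28.0/2.9 = 9.6552; K_W = (4C−1)/(4C−4)+0.615/C = 1.1503; K_s = 1+0.5/C = 1.0518
F_a = (F_max−F_min)/2 = 288 N; F_m = (F_max+F_min)/2 = 467 N
τ_a = K_W·8F_aD/(πd³) = 1.1503 × 841.97 = 968.56 MPa
τ_m = K_s·8F_mD/(πd³) = 1.0518 × 1365.3 = 1436 MPa
Soderberg: 1/n_f = τ_a/S_se + τ_m/S_sy = 968.56/515 + 1436/706 = 1.88070 + 2.03397 = 3.9147
n_f = 1/3.9147 = 0.2554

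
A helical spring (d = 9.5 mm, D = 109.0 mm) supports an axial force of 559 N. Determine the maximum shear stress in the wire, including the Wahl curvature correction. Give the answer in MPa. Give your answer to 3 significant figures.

Spring index C = D/d = 109.0/9.5 = 11.4737
K_W = (4C−1)/(4C−4) + 0.615/C = 44.895/41.895 + 0.0536 = 1.1252
τ₀ = 8FD/(πd³) = 8·559·109.0/(π·9.5³) = 487448/2693.5 = 180.97 MPa
τ_max = K·τ₀ = 1.1252 × 180.97 = 203.63 MPa

204 MPa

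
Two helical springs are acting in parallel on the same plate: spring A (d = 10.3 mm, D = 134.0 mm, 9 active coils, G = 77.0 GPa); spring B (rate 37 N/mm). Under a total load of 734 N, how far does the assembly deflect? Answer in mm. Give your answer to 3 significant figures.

k_A = Gd⁴/(8D³N_a) = (77.0×10³)(10.3⁴)/(8·134.0³·9) = 5.0026 N/mm
Parallel: k_eq = 5.0026 + 37 = 42.003 N/mm
δ = F/k_eq = 734/42.003 = 17.475 mm

17.5 mm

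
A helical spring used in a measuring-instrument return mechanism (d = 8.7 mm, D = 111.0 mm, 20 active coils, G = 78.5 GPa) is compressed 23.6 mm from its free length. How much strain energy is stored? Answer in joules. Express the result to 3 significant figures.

k = Gd⁴/(8D³N_a) = (78.5×10³)(8.7⁴)/(8·111.0³·20) = 2.0552 N/mm
U = ½kδ² = 0.5 × 2.0552 × 23.6² = 572.34 N·mm = 0.57234 J

0.572 J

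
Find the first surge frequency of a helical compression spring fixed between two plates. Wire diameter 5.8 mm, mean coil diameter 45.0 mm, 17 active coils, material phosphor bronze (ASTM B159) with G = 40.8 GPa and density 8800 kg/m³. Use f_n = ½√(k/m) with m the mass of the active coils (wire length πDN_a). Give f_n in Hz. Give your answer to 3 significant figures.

k = Gd⁴/(8D³N_a) = (40.8×10³)(5.8⁴)/(8·45.0³·17) = 3.7256 N/mm = 3725.6 N/m
Wire length L = πDN_a = π·45.0·17 = 2403.3 mm
m = ρ·(πd²/4)·L = 8800 × 26.421×10⁻⁶ m² × 2.4033 m = 0.55878 kg
f_n = ½√(k/m) = 0.5·√(3725.6/0.55878) = 0.5·√(6667.4) = 40.827 Hz

40.8 Hz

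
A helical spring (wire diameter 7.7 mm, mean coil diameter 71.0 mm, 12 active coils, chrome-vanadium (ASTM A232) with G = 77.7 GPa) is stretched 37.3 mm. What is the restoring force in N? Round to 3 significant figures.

k = Gd⁴/(8D³N_a) = (77.7×10³)(7.7⁴)/(8·71.0³·12) = 7.9495 N/mm
F = k·δ = 7.9495 × 37.3 = 296.51 N

297 N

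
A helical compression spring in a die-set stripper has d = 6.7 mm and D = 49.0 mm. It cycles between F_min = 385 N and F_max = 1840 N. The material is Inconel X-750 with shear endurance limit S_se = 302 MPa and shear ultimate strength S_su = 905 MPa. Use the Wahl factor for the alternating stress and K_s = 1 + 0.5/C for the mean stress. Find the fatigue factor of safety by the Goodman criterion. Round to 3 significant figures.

C = D/d = 49.0/6.7 = 7.3134; K_W = (4C−1)/(4C−4)+0.615/C = 1.2029; K_s = 1+0.5/C = 1.0684
F_a = (F_max−F_min)/2 = 727.5 N; F_m = (F_max+F_min)/2 = 1112.5 N
τ_a = K_W·8F_aD/(πd³) = 1.2029 × 301.82 = 363.05 MPa
τ_m = K_s·8F_mD/(πd³) = 1.0684 × 461.54 = 493.1 MPa
Goodman: 1/n_f = τ_a/S_se + τ_m/S_su = 363.05/302 + 493.1/905 = 1.20216 + 0.54486 = 1.747
n_f = 1/1.747 = 0.5724

0.572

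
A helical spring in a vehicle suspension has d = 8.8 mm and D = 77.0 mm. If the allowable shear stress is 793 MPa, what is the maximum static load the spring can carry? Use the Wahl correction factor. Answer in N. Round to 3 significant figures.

C = D/d = 77.0/8.8 = 8.7500
K_W = (4C−1)/(4C−4) + 0.615/C = 34.000/31.000 + 0.0703 = 1.1671
τ_max = K·8FD/(πd³) → F_max = τ_allow·πd³/(8DK)
F_max = 793·π·8.8³/(8·77.0·1.1671) = 1.6977e+06/718.91 = 2361.6 N

2360 N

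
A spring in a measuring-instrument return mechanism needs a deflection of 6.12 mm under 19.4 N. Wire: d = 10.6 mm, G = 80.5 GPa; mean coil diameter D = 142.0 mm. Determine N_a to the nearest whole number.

14

Required rate k = F/δ = 19.4/6.12 = 3.1699 N/mm
N_a = Gd⁴/(8D³k) = (80.5×10³ × 10.6⁴)/(8 × 142.0³ × 3.1699)
    = 1.01629e+09 / 7.26115e+07 = 14 → 14 coils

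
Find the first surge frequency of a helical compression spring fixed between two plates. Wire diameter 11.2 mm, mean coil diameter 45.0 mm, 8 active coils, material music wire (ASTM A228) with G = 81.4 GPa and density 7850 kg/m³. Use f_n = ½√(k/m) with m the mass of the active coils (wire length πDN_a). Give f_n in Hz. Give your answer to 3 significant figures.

251 Hz

k = Gd⁴/(8D³N_a) = (81.4×10³)(11.2⁴)/(8·45.0³·8) = 219.62 N/mm = 2.1962e+05 N/m
Wire length L = πDN_a = π·45.0·8 = 1131 mm
m = ρ·(πd²/4)·L = 7850 × 98.52×10⁻⁶ m² × 1.131 m = 0.87468 kg
f_n = ½√(k/m) = 0.5·√(2.1962e+05/0.87468) = 0.5·√(2.5109e+05) = 250.54 Hz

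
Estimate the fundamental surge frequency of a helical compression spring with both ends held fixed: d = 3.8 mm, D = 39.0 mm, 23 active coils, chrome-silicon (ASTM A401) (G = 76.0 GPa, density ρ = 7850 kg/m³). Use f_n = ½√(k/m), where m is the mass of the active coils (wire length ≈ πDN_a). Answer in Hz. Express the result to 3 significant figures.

k = Gd⁴/(8D³N_a) = (76.0×10³)(3.8⁴)/(8·39.0³·23) = 1.4519 N/mm = 1451.9 N/m
Wire length L = πDN_a = π·39.0·23 = 2818 mm
m = ρ·(πd²/4)·L = 7850 × 11.341×10⁻⁶ m² × 2.818 m = 0.25088 kg
f_n = ½√(k/m) = 0.5·√(1451.9/0.25088) = 0.5·√(5787.2) = 38.037 Hz

38.0 Hz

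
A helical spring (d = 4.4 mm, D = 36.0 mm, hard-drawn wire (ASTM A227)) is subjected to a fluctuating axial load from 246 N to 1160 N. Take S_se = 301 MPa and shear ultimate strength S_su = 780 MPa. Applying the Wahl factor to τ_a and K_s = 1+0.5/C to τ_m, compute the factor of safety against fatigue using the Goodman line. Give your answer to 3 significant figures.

C = D/d = 36.0/4.4 = 8.1818; K_W = (4C−1)/(4C−4)+0.615/C = 1.1796; K_s = 1+0.5/C = 1.0611
F_a = (F_max−F_min)/2 = 457 N; F_m = (F_max+F_min)/2 = 703 N
τ_a = K_W·8F_aD/(πd³) = 1.1796 × 491.81 = 580.14 MPa
τ_m = K_s·8F_mD/(πd³) = 1.0611 × 756.55 = 802.79 MPa
Goodman: 1/n_f = τ_a/S_se + τ_m/S_su = 580.14/301 + 802.79/780 = 1.92738 + 1.02922 = 2.9566
n_f = 1/2.9566 = 0.3382

0.338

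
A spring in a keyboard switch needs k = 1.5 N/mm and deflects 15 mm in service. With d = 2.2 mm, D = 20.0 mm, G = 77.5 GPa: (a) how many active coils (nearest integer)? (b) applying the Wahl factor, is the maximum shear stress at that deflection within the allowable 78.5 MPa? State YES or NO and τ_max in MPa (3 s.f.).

N_a = Gd⁴/(8D³k) = (77.5×10³)(2.2⁴)/(8·20.0³·1.5) = 18.91 → N_a = 19
Actual rate k = Gd⁴/(8D³·19) = 1.493 N/mm
Working load F = kδ = 1.493·15 = 22.395 N
C = 20.0/2.2 = 9.0909; K_W = (4C−1)/(4C−4)+0.615/C = 1.1603
τ_max = K_W·8FD/(πd³) = 1.1603·107.12 = 124.29 MPa
τ_max > 78.5 MPa → exceeds allowable

(a) 19 coils; (b) NO, τ_max = 124 MPa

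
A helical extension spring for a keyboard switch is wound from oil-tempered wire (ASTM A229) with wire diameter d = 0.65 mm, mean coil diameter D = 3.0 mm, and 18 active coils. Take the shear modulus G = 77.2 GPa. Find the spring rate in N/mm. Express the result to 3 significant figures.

3.54 N/mm

k = Gd⁴/(8D³N_a) = (77.2×10³ × 0.65⁴) / (8 × 3.0³ × 18)
  = 13780.7 / 3888 = 3.5444 N/mm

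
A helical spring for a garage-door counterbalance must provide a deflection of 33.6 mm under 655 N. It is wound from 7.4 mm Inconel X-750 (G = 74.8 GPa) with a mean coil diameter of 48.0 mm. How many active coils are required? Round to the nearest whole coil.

Required rate k = F/δ = 655/33.6 = 19.494 N/mm
N_a = Gd⁴/(8D³k) = (74.8×10³ × 7.4⁴)/(8 × 48.0³ × 19.494)
    = 2.243e+08 / 1.72471e+07 = 13.01 → 13 coils

13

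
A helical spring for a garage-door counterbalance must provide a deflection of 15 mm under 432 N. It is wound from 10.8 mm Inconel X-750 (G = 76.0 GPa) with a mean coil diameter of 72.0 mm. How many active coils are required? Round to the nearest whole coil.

12

Required rate k = F/δ = 432/15 = 28.8 N/mm
N_a = Gd⁴/(8D³k) = (76.0×10³ × 10.8⁴)/(8 × 72.0³ × 28.8)
    = 1.03397e+09 / 8.59963e+07 = 12.02 → 12 coils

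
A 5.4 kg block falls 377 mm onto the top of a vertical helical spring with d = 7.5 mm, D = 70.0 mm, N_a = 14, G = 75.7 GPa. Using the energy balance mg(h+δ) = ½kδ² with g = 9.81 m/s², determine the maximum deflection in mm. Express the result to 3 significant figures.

89.0 mm

k = Gd⁴/(8D³N_a) = (75.7×10³)(7.5⁴)/(8·70.0³·14) = 6.2349 N/mm
W = mg = 5.4 × 9.81 = 52.974 N
½kδ² − Wδ − Wh = 0 → δ = (W + √(W² + 2kWh))/k
δ = (52.974 + √(2806.2 + 249036))/6.2349 = (52.974 + 501.84)/6.2349 = 88.985 mm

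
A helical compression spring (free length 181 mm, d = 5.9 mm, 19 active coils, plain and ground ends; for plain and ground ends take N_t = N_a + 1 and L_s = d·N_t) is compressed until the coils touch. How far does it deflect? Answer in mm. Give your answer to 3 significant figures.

N_t = 20; L_s = 5.9·20 = 118 mm
δ_solid = L₀ − L_s = 181 − 118 = 63 mm

63.0 mm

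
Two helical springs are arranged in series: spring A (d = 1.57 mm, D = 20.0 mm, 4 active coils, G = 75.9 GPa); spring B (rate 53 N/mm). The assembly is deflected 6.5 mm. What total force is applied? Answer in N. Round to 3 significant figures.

11.3 N

k_A = Gd⁴/(8D³N_a) = (75.9×10³)(1.57⁴)/(8·20.0³·4) = 1.8014 N/mm
Series: 1/k_eq = 1/1.8014 + 1/53 = 0.574; k_eq = 1.7421 N/mm
F = k_eq·δ = 1.7421·6.5 = 11.324 N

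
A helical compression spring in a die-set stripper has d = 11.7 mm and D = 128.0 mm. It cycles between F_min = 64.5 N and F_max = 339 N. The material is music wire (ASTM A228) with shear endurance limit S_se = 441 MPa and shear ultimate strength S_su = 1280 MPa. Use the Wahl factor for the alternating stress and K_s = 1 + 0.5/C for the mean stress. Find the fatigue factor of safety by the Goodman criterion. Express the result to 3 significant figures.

9.50

C = D/d = 128.0/11.7 = 10.9402; K_W = (4C−1)/(4C−4)+0.615/C = 1.1317; K_s = 1+0.5/C = 1.0457
F_a = (F_max−F_min)/2 = 137.25 N; F_m = (F_max+F_min)/2 = 201.75 N
τ_a = K_W·8F_aD/(πd³) = 1.1317 × 27.932 = 31.61 MPa
τ_m = K_s·8F_mD/(πd³) = 1.0457 × 41.059 = 42.935 MPa
Goodman: 1/n_f = τ_a/S_se + τ_m/S_su = 31.61/441 + 42.935/1280 = 0.07168 + 0.03354 = 0.10522
n_f = 1/0.10522 = 9.504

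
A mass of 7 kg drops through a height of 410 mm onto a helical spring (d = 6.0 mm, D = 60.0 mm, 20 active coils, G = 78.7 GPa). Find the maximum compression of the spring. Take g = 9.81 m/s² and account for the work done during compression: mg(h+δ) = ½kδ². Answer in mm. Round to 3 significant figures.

163 mm

k = Gd⁴/(8D³N_a) = (78.7×10³)(6.0⁴)/(8·60.0³·20) = 2.9512 N/mm
W = mg = 7 × 9.81 = 68.67 N
½kδ² − Wδ − Wh = 0 → δ = (W + √(W² + 2kWh))/k
δ = (68.67 + √(4715.6 + 166183))/2.9512 = (68.67 + 413.4)/2.9512 = 163.34 mm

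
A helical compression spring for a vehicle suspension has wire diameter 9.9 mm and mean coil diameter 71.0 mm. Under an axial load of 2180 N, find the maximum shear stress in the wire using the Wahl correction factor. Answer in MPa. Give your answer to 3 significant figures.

490 MPa

Spring index C = D/d = 71.0/9.9 = 7.1717
K_W = (4C−1)/(4C−4) + 0.615/C = 27.687/24.687 + 0.0858 = 1.2073
τ₀ = 8FD/(πd³) = 8·2180·71.0/(π·9.9³) = 1.23824e+06/3048.3 = 406.21 MPa
τ_max = K·τ₀ = 1.2073 × 406.21 = 490.41 MPa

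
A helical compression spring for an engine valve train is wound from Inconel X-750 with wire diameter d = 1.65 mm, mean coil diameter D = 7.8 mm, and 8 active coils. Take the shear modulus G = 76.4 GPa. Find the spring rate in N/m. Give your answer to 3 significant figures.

k = Gd⁴/(8D³N_a) = (76.4×10³ × 1.65⁴) / (8 × 7.8³ × 8)
  = 566277 / 30371.3 = 18.645 N/mm = 18645 N/m

18600 N/m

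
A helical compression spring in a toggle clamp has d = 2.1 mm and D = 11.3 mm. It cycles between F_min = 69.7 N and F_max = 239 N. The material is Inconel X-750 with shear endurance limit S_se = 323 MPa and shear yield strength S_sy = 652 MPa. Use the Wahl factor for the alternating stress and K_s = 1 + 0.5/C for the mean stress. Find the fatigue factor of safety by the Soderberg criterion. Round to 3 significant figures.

0.540

C = D/d = 11.3/2.1 = 5.3810; K_W = (4C−1)/(4C−4)+0.615/C = 1.2855; K_s = 1+0.5/C = 1.0929
F_a = (F_max−F_min)/2 = 84.65 N; F_m = (F_max+F_min)/2 = 154.35 N
τ_a = K_W·8F_aD/(πd³) = 1.2855 × 263.02 = 338.11 MPa
τ_m = K_s·8F_mD/(πd³) = 1.0929 × 479.59 = 524.15 MPa
Soderberg: 1/n_f = τ_a/S_se + τ_m/S_sy = 338.11/323 + 524.15/652 = 1.04677 + 0.80391 = 1.8507
n_f = 1/1.8507 = 0.5403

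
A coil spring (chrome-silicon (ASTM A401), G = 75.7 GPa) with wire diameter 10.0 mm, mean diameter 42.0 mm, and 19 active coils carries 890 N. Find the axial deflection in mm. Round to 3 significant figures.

13.2 mm

k = Gd⁴/(8D³N_a) = (75.7×10³)(10.0⁴)/(8·42.0³·19) = 67.221 N/mm
δ = F/k = 890 / 67.221 = 13.24 mm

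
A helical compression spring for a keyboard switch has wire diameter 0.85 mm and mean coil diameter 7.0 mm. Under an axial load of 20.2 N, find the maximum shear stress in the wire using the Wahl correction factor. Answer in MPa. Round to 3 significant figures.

Spring index C = D/d = 7.0/0.85 = 8.2353
K_W = (4C−1)/(4C−4) + 0.615/C = 31.941/28.941 + 0.0747 = 1.1783
τ₀ = 8FD/(πd³) = 8·20.2·7.0/(π·0.85³) = 1131.2/1.9293 = 586.32 MPa
τ_max = K·τ₀ = 1.1783 × 586.32 = 690.88 MPa

691 MPa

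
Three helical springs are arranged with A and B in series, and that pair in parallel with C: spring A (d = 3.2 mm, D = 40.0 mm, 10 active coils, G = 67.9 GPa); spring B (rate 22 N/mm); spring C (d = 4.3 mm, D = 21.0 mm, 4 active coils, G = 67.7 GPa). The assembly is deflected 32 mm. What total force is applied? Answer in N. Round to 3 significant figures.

2540 N

k_A = Gd⁴/(8D³N_a) = (67.9×10³)(3.2⁴)/(8·40.0³·10) = 1.3906 N/mm
k_C = Gd⁴/(8D³N_a) = (67.7×10³)(4.3⁴)/(8·21.0³·4) = 78.101 N/mm
Springs A,B series: k_AB = 1/(1/1.3906+1/22) = 1.3079 N/mm; parallel with C: k_eq = 1.3079+78.101 = 79.409 N/mm
F = k_eq·δ = 79.409·32 = 2541.1 N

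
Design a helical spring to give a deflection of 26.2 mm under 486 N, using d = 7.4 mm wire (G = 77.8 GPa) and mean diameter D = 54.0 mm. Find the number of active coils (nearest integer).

Required rate k = F/δ = 486/26.2 = 18.55 N/mm
N_a = Gd⁴/(8D³k) = (77.8×10³ × 7.4⁴)/(8 × 54.0³ × 18.55)
    = 2.33296e+08 / 2.33672e+07 = 9.984 → 10 coils

10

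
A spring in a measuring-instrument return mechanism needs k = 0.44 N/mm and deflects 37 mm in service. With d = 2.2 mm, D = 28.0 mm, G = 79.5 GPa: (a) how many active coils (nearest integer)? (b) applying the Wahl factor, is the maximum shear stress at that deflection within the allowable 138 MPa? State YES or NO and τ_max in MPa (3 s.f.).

(a) 24 coils; (b) YES, τ_max = 122 MPa

N_a = Gd⁴/(8D³k) = (79.5×10³)(2.2⁴)/(8·28.0³·0.44) = 24.1 → N_a = 24
Actual rate k = Gd⁴/(8D³·24) = 0.44186 N/mm
Working load F = kδ = 0.44186·37 = 16.349 N
C = 28.0/2.2 = 12.7273; K_W = (4C−1)/(4C−4)+0.615/C = 1.1123
τ_max = K_W·8FD/(πd³) = 1.1123·109.47 = 121.77 MPa
τ_max ≤ 138 MPa → acceptable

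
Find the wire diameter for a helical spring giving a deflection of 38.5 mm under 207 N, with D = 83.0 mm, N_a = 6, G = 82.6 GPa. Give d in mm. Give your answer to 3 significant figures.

Required rate k = F/δ = 207/38.5 = 5.3766 N/mm
d = (8D³N_a·k / G)^(1/4) = (8·83.0³·6·5.3766 / (82.6×10³))^0.25
  = (1786.5)^0.25 = 6.5013 mm

6.50 mm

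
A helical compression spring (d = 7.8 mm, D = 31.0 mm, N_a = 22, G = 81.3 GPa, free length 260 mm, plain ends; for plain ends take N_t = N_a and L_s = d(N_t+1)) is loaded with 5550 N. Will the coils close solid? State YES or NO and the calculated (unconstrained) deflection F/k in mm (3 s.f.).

k = Gd⁴/(8D³N_a) = (81.3×10³)(7.8⁴)/(8·31.0³·22) = 57.395 N/mm
N_t = 22; L_s = 7.8·23 = 179.4 mm; δ_solid = L₀ − L_s = 260 − 179.4 = 80.6 mm
δ = F/k = 5550/57.395 = 96.699 mm
δ ≥ δ_solid → spring goes solid

YES, δ = 96.7 mm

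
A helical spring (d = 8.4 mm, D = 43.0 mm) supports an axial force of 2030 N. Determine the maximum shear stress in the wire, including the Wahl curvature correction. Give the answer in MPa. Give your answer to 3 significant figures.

Spring index C = D/d = 43.0/8.4 = 5.1190
K_W = (4C−1)/(4C−4) + 0.615/C = 19.476/16.476 + 0.1201 = 1.3022
τ₀ = 8FD/(πd³) = 8·2030·43.0/(π·8.4³) = 698320/1862 = 375.03 MPa
τ_max = K·τ₀ = 1.3022 × 375.03 = 488.37 MPa

488 MPa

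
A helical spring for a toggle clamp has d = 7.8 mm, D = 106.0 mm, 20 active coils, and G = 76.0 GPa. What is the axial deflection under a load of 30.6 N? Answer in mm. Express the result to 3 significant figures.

k = Gd⁴/(8D³N_a) = (76.0×10³)(7.8⁴)/(8·106.0³·20) = 1.4762 N/mm
δ = F/k = 30.6 / 1.4762 = 20.728 mm

20.7 mm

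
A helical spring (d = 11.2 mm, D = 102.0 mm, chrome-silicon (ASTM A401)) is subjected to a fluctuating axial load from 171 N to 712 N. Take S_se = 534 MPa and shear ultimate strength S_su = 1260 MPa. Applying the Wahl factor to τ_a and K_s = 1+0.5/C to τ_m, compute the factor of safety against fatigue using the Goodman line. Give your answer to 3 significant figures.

C = D/d = 102.0/11.2 = 9.1071; K_W = (4C−1)/(4C−4)+0.615/C = 1.1600; K_s = 1+0.5/C = 1.0549
F_a = (F_max−F_min)/2 = 270.5 N; F_m = (F_max+F_min)/2 = 441.5 N
τ_a = K_W·8F_aD/(πd³) = 1.1600 × 50.01 = 58.013 MPa
τ_m = K_s·8F_mD/(πd³) = 1.0549 × 81.624 = 86.105 MPa
Goodman: 1/n_f = τ_a/S_se + τ_m/S_su = 58.013/534 + 86.105/1260 = 0.10864 + 0.06834 = 0.17698
n_f = 1/0.17698 = 5.65

5.65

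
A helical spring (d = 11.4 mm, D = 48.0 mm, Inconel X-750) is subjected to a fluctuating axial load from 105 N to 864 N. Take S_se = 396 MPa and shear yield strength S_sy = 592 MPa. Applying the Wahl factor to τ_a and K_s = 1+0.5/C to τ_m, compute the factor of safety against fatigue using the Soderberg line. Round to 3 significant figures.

C = D/d = 48.0/11.4 = 4.2105; K_W = (4C−1)/(4C−4)+0.615/C = 1.3797; K_s = 1+0.5/C = 1.1187
F_a = (F_max−F_min)/2 = 379.5 N; F_m = (F_max+F_min)/2 = 484.5 N
τ_a = K_W·8F_aD/(πd³) = 1.3797 × 31.31 = 43.197 MPa
τ_m = K_s·8F_mD/(πd³) = 1.1187 × 39.972 = 44.719 MPa
Soderberg: 1/n_f = τ_a/S_se + τ_m/S_sy = 43.197/396 + 44.719/592 = 0.10908 + 0.07554 = 0.18462
n_f = 1/0.18462 = 5.416

5.42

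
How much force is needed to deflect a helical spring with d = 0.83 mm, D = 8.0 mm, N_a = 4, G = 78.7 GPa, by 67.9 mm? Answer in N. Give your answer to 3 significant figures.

155 N

k = Gd⁴/(8D³N_a) = (78.7×10³)(0.83⁴)/(8·8.0³·4) = 2.2796 N/mm
F = k·δ = 2.2796 × 67.9 = 154.79 N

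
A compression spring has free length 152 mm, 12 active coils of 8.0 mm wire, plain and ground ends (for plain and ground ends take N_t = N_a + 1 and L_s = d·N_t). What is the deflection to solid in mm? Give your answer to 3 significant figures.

N_t = 13; L_s = 8.0·13 = 104 mm
δ_solid = L₀ − L_s = 152 − 104 = 48 mm

48.0 mm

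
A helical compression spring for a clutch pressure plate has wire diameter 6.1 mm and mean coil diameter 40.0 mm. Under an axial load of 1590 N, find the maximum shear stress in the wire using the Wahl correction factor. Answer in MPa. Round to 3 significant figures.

Spring index C = D/d = 40.0/6.1 = 6.5574
K_W = (4C−1)/(4C−4) + 0.615/C = 25.230/22.230 + 0.0938 = 1.2287
τ₀ = 8FD/(πd³) = 8·1590·40.0/(π·6.1³) = 508800/713.08 = 713.52 MPa
τ_max = K·τ₀ = 1.2287 × 713.52 = 876.74 MPa

877 MPa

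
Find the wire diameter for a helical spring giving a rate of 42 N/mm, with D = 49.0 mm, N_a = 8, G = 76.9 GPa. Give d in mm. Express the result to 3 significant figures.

d = (8D³N_a·k / G)^(1/4) = (8·49.0³·8·42 / (76.9×10³))^0.25
  = (4112.4)^0.25 = 8.0080 mm

8.01 mm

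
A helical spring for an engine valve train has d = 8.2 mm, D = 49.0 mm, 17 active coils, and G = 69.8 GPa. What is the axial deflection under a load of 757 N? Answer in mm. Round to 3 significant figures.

k = Gd⁴/(8D³N_a) = (69.8×10³)(8.2⁴)/(8·49.0³·17) = 19.723 N/mm
δ = F/k = 757 / 19.723 = 38.381 mm

38.4 mm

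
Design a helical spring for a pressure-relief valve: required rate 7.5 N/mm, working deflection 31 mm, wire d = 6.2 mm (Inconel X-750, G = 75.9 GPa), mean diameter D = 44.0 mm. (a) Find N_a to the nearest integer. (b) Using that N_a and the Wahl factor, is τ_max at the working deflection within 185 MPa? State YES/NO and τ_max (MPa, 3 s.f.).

N_a = Gd⁴/(8D³k) = (75.9×10³)(6.2⁴)/(8·44.0³·7.5) = 21.94 → N_a = 22
Actual rate k = Gd⁴/(8D³·22) = 7.4806 N/mm
Working load F = kδ = 7.4806·31 = 231.9 N
C = 44.0/6.2 = 7.0968; K_W = (4C−1)/(4C−4)+0.615/C = 1.2097
τ_max = K_W·8FD/(πd³) = 1.2097·109.02 = 131.88 MPa
τ_max ≤ 185 MPa → acceptable

(a) 22 coils; (b) YES, τ_max = 132 MPa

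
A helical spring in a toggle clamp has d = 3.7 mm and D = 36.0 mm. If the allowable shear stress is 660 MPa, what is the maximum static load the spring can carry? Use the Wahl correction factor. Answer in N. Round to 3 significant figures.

317 N

C = D/d = 36.0/3.7 = 9.7297
K_W = (4C−1)/(4C−4) + 0.615/C = 37.919/34.919 + 0.0632 = 1.1491
τ_max = K·8FD/(πd³) → F_max = τ_allow·πd³/(8DK)
F_max = 660·π·3.7³/(8·36.0·1.1491) = 1.0503e+05/330.95 = 317.35 N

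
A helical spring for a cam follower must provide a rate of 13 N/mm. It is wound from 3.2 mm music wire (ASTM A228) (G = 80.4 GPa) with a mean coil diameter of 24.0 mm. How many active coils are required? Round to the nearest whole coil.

N_a = Gd⁴/(8D³k) = (80.4×10³ × 3.2⁴)/(8 × 24.0³ × 13)
    = 8.43055e+06 / 1.4377e+06 = 5.864 → 6 coils

6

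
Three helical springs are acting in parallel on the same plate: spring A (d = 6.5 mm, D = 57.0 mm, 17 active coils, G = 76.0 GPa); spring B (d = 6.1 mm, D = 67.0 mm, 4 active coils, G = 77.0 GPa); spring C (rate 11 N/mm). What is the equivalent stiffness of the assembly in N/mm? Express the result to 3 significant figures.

k_A = Gd⁴/(8D³N_a) = (76.0×10³)(6.5⁴)/(8·57.0³·17) = 5.3865 N/mm
k_B = Gd⁴/(8D³N_a) = (77.0×10³)(6.1⁴)/(8·67.0³·4) = 11.077 N/mm
Parallel: k_eq = 5.3865 + 11.077 + 11 = 27.464 N/mm

27.5 N/mm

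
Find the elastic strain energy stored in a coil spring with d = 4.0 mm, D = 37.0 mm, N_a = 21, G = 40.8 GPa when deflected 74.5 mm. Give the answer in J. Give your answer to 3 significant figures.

3.41 J

k = Gd⁴/(8D³N_a) = (40.8×10³)(4.0⁴)/(8·37.0³·21) = 1.2274 N/mm
U = ½kδ² = 0.5 × 1.2274 × 74.5² = 3406.2 N·mm = 3.4062 J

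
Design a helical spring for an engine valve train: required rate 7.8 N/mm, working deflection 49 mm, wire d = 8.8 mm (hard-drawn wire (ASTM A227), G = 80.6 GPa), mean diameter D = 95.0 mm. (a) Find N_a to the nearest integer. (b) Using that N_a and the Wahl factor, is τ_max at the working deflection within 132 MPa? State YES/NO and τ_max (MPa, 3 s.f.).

N_a = Gd⁴/(8D³k) = (80.6×10³)(8.8⁴)/(8·95.0³·7.8) = 9.035 → N_a = 9
Actual rate k = Gd⁴/(8D³·9) = 7.83 N/mm
Working load F = kδ = 7.83·49 = 383.67 N
C = 95.0/8.8 = 10.7955; K_W = (4C−1)/(4C−4)+0.615/C = 1.1335
τ_max = K_W·8FD/(πd³) = 1.1335·136.2 = 154.39 MPa
τ_max > 132 MPa → exceeds allowable

(a) 9 coils; (b) NO, τ_max = 154 MPa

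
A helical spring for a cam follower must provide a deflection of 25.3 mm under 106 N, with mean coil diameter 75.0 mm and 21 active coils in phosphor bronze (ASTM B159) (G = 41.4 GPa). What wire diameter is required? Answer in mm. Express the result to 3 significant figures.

9.20 mm

Required rate k = F/δ = 106/25.3 = 4.1897 N/mm
d = (8D³N_a·k / G)^(1/4) = (8·75.0³·21·4.1897 / (41.4×10³))^0.25
  = (7172.6)^0.25 = 9.2028 mm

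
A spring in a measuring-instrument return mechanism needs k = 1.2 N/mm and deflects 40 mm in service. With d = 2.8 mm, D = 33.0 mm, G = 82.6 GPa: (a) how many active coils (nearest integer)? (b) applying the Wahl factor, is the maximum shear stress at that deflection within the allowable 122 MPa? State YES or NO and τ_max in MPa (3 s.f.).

(a) 15 coils; (b) NO, τ_max = 202 MPa

N_a = Gd⁴/(8D³k) = (82.6×10³)(2.8⁴)/(8·33.0³·1.2) = 14.72 → N_a = 15
Actual rate k = Gd⁴/(8D³·15) = 1.1773 N/mm
Working load F = kδ = 1.1773·40 = 47.092 N
C = 33.0/2.8 = 11.7857; K_W = (4C−1)/(4C−4)+0.615/C = 1.1217
τ_max = K_W·8FD/(πd³) = 1.1217·180.27 = 202.21 MPa
τ_max > 122 MPa → exceeds allowable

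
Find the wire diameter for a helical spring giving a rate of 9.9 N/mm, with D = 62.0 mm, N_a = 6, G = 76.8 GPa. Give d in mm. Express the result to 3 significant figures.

6.20 mm

d = (8D³N_a·k / G)^(1/4) = (8·62.0³·6·9.9 / (76.8×10³))^0.25
  = (1474.7)^0.25 = 6.1969 mm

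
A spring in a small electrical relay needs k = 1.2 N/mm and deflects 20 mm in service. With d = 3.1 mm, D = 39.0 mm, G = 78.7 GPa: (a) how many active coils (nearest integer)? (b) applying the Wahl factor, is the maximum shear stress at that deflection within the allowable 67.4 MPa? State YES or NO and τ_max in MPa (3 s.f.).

N_a = Gd⁴/(8D³k) = (78.7×10³)(3.1⁴)/(8·39.0³·1.2) = 12.76 → N_a = 13
Actual rate k = Gd⁴/(8D³·13) = 1.1781 N/mm
Working load F = kδ = 1.1781·20 = 23.563 N
C = 39.0/3.1 = 12.5806; K_W = (4C−1)/(4C−4)+0.615/C = 1.1136
τ_max = K_W·8FD/(πd³) = 1.1136·78.55 = 87.477 MPa
τ_max > 67.4 MPa → exceeds allowable

(a) 13 coils; (b) NO, τ_max = 87.5 MPa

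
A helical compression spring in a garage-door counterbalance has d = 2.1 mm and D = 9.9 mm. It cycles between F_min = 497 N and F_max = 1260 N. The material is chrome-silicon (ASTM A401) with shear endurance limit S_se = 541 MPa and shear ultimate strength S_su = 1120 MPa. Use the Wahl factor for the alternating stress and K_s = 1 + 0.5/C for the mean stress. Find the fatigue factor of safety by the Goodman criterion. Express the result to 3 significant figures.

C = D/d = 9.9/2.1 = 4.7143; K_W = (4C−1)/(4C−4)+0.615/C = 1.3324; K_s = 1+0.5/C = 1.1061
F_a = (F_max−F_min)/2 = 381.5 N; F_m = (F_max+F_min)/2 = 878.5 N
τ_a = K_W·8F_aD/(πd³) = 1.3324 × 1038.5 = 1383.7 MPa
τ_m = K_s·8F_mD/(πd³) = 1.1061 × 2391.4 = 2645.1 MPa
Goodman: 1/n_f = τ_a/S_se + τ_m/S_su = 1383.7/541 + 2645.1/1120 = 2.55766 + 2.36167 = 4.9193
n_f = 1/4.9193 = 0.2033

0.203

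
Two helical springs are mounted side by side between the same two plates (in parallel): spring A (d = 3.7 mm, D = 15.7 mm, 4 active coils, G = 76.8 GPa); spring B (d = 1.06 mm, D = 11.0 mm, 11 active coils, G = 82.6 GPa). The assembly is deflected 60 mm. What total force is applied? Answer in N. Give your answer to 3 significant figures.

7030 N

k_A = Gd⁴/(8D³N_a) = (76.8×10³)(3.7⁴)/(8·15.7³·4) = 116.23 N/mm
k_B = Gd⁴/(8D³N_a) = (82.6×10³)(1.06⁴)/(8·11.0³·11) = 0.89031 N/mm
Parallel: k_eq = 116.23 + 0.89031 = 117.12 N/mm
F = k_eq·δ = 117.12·60 = 7027.2 N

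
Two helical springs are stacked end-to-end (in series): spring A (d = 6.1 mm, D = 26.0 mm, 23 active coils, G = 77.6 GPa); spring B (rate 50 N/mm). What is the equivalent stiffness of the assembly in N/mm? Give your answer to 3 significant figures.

k_A = Gd⁴/(8D³N_a) = (77.6×10³)(6.1⁴)/(8·26.0³·23) = 33.223 N/mm
Series: 1/k_eq = 1/33.223 + 1/50 = 0.050099; k_eq = 19.96 N/mm

20.0 N/mm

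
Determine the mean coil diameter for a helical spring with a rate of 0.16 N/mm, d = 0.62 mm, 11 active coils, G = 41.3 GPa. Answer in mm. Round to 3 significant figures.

7.57 mm

D = (Gd⁴/(8N_a·k))^(1/3) = (41.3×10³·0.62⁴/(8·11·0.16))^(1/3)
  = (433.425)^(1/3) = 7.5678 mm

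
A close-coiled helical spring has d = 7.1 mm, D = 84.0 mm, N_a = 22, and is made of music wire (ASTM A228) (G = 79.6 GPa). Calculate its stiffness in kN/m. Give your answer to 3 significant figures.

k = Gd⁴/(8D³N_a) = (79.6×10³ × 7.1⁴) / (8 × 84.0³ × 22)
  = 2.02277e+08 / 1.04316e+08 = 1.9391 N/mm

1.94 kN/m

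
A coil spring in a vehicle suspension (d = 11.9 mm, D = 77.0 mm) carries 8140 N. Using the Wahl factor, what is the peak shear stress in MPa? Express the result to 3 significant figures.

Spring index C = D/d = 77.0/11.9 = 6.4706
K_W = (4C−1)/(4C−4) + 0.615/C = 24.882/21.882 + 0.0950 = 1.2321
τ₀ = 8FD/(πd³) = 8·8140·77.0/(π·11.9³) = 5.01424e+06/5294.1 = 947.14 MPa
τ_max = K·τ₀ = 1.2321 × 947.14 = 1167 MPa

1170 MPa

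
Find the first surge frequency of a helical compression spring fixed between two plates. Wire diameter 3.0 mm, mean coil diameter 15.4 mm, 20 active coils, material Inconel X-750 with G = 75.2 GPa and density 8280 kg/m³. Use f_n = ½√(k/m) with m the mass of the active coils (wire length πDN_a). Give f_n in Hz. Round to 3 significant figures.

215 Hz

k = Gd⁴/(8D³N_a) = (75.2×10³)(3.0⁴)/(8·15.4³·20) = 10.424 N/mm = 10424 N/m
Wire length L = πDN_a = π·15.4·20 = 967.61 mm
m = ρ·(πd²/4)·L = 8280 × 7.0686×10⁻⁶ m² × 0.96761 m = 0.056632 kg
f_n = ½√(k/m) = 0.5·√(10424/0.056632) = 0.5·√(1.8406e+05) = 214.51 Hz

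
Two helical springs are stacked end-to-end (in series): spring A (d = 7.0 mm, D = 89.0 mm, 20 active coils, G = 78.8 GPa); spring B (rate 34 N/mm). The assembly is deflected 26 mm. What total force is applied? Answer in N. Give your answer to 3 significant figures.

41.6 N

k_A = Gd⁴/(8D³N_a) = (78.8×10³)(7.0⁴)/(8·89.0³·20) = 1.6774 N/mm
Series: 1/k_eq = 1/1.6774 + 1/34 = 0.62558; k_eq = 1.5985 N/mm
F = k_eq·δ = 1.5985·26 = 41.561 N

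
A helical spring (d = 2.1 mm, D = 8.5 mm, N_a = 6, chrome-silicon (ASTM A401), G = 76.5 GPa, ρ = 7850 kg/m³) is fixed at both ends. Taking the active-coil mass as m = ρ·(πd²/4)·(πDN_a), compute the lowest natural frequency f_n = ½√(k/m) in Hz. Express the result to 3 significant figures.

1700 Hz

k = Gd⁴/(8D³N_a) = (76.5×10³)(2.1⁴)/(8·8.5³·6) = 50.471 N/mm = 50471 N/m
Wire length L = πDN_a = π·8.5·6 = 160.22 mm
m = ρ·(πd²/4)·L = 7850 × 3.4636×10⁻⁶ m² × 0.16022 m = 0.0043563 kg
f_n = ½√(k/m) = 0.5·√(50471/0.0043563) = 0.5·√(1.1586e+07) = 1701.9 Hz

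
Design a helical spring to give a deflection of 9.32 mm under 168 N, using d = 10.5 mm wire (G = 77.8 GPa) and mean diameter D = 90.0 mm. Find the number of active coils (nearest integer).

Required rate k = F/δ = 168/9.32 = 18.026 N/mm
N_a = Gd⁴/(8D³k) = (77.8×10³ × 10.5⁴)/(8 × 90.0³ × 18.026)
    = 9.45664e+08 / 1.05126e+08 = 8.996 → 9 coils

9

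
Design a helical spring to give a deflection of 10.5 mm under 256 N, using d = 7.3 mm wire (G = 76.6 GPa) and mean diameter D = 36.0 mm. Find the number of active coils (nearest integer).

24

Required rate k = F/δ = 256/10.5 = 24.381 N/mm
N_a = Gd⁴/(8D³k) = (76.6×10³ × 7.3⁴)/(8 × 36.0³ × 24.381)
    = 2.17531e+08 / 9.10014e+06 = 23.9 → 24 coils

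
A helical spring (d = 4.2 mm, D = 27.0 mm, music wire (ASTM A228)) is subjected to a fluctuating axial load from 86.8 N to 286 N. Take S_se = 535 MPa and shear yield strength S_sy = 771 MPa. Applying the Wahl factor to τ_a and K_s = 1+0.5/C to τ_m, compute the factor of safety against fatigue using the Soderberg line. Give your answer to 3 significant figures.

C = D/d = 27.0/4.2 = 6.4286; K_W = (4C−1)/(4C−4)+0.615/C = 1.2338; K_s = 1+0.5/C = 1.0778
F_a = (F_max−F_min)/2 = 99.6 N; F_m = (F_max+F_min)/2 = 186.4 N
τ_a = K_W·8F_aD/(πd³) = 1.2338 × 92.431 = 114.04 MPa
τ_m = K_s·8F_mD/(πd³) = 1.0778 × 172.98 = 186.44 MPa
Soderberg: 1/n_f = τ_a/S_se + τ_m/S_sy = 114.04/535 + 186.44/771 = 0.21316 + 0.24181 = 0.45498
n_f = 1/0.45498 = 2.198

2.20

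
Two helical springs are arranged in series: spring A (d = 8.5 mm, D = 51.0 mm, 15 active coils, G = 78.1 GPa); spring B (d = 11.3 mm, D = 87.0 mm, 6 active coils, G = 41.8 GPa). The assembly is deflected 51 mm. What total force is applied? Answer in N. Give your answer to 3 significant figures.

597 N

k_A = Gd⁴/(8D³N_a) = (78.1×10³)(8.5⁴)/(8·51.0³·15) = 25.611 N/mm
k_B = Gd⁴/(8D³N_a) = (41.8×10³)(11.3⁴)/(8·87.0³·6) = 21.562 N/mm
Series: 1/k_eq = 1/25.611 + 1/21.562 = 0.085423; k_eq = 11.706 N/mm
F = k_eq·δ = 11.706·51 = 597.03 N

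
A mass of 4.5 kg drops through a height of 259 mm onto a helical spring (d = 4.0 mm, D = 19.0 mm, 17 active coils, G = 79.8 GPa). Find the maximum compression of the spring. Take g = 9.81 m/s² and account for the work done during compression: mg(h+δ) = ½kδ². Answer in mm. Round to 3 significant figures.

34.4 mm

k = Gd⁴/(8D³N_a) = (79.8×10³)(4.0⁴)/(8·19.0³·17) = 21.9 N/mm
W = mg = 4.5 × 9.81 = 44.145 N
½kδ² − Wδ − Wh = 0 → δ = (W + √(W² + 2kWh))/k
δ = (44.145 + √(1948.8 + 500789))/21.9 = (44.145 + 709.04)/21.9 = 34.392 mm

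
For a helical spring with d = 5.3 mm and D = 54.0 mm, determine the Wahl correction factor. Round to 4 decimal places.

1.1420

C = D/d = 54.0/5.3 = 10.1887
K_W = (4C−1)/(4C−4) + 0.615/C = 39.755/36.755 + 0.0604 = 1.1420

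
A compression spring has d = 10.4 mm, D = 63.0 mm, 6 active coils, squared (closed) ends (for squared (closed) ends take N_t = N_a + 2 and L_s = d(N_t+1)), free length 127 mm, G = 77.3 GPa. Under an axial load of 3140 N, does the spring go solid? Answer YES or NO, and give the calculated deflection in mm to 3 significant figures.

k = Gd⁴/(8D³N_a) = (77.3×10³)(10.4⁴)/(8·63.0³·6) = 75.344 N/mm
N_t = 8; L_s = 10.4·9 = 93.6 mm; δ_solid = L₀ − L_s = 127 − 93.6 = 33.4 mm
δ = F/k = 3140/75.344 = 41.675 mm
δ ≥ δ_solid → spring goes solid

YES, δ = 41.7 mm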